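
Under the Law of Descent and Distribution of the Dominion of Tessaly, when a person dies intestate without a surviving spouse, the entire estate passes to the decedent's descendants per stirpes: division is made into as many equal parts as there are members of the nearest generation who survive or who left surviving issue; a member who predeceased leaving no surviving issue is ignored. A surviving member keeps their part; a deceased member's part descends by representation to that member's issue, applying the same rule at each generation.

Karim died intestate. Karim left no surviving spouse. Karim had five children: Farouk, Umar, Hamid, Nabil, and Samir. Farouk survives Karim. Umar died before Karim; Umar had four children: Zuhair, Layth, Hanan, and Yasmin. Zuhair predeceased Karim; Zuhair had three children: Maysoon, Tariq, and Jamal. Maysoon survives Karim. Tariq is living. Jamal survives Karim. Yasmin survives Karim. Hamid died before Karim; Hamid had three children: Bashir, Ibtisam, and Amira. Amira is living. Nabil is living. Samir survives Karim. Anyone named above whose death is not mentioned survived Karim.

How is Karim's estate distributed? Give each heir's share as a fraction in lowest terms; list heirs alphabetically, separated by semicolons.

There is no surviving spouse, so the entire estate passes to Karim's descendants per stirpes.
The estate is divided into 5 equal shares of 1/5 among Farouk, Umar, Hamid, Nabil, Samir.
Farouk is living and takes 1/5.
Umar predeceased; the 1/5 allotted to Umar's branch passes to Umar's issue by representation.
The 1/5 is divided into 4 equal shares of 1/20 among Zuhair, Layth, Hanan, Yasmin.
Zuhair predeceased; the 1/20 allotted to Zuhair's branch passes to Zuhair's issue by representation.
The 1/20 is divided into 3 equal shares of 1/60 among Maysoon, Tariq, Jamal.
Maysoon is living and takes 1/60.
Tariq is living and takes 1/60.
Jamal is living and takes 1/60.
Layth is living and takes 1/20.
Hanan is living and takes 1/20.
Yasmin is living and takes 1/20.
Hamid predeceased; the 1/5 allotted to Hamid's branch passes to Hamid's issue by representation.
The 1/5 is divided into 3 equal shares of 1/15 among Bashir, Ibtisam, Amira.
Bashir is living and takes 1/15.
Ibtisam is living and takes 1/15.
Amira is living and takes 1/15.
Nabil is living and takes 1/5.
Samir is living and takes 1/5.

Amira 1/15; Bashir 1/15; Farouk 1/5; Hanan 1/20; Ibtisam 1/15; Jamal 1/60; Layth 1/20; Maysoon 1/60; Nabil 1/5; Samir 1/5; Tariq 1/60; Yasmin 1/20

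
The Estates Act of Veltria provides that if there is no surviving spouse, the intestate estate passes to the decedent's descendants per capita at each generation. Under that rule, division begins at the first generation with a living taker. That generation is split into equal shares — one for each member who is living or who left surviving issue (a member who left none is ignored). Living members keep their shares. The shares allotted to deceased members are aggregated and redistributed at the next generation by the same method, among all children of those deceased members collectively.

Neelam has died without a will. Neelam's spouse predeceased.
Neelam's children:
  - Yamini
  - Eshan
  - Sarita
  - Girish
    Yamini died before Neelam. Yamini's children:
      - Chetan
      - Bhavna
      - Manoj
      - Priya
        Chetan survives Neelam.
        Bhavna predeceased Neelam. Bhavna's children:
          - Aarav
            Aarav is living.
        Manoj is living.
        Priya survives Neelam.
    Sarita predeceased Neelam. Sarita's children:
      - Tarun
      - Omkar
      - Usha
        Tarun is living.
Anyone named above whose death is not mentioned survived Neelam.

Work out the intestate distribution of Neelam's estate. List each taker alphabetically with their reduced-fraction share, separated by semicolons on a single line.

There is no surviving spouse, so the entire estate passes to Neelam's descendants per capita at each generation.
At generation 1 (Yamini, Eshan, Sarita, Girish) there are 4 shares of (1)/4 = 1/4 each.
Living: Eshan and Girish — each takes 1/4.
Deceased: Yamini and Sarita. Their combined 1/2 is pooled and carried to generation 2.
At generation 2 (Chetan, Bhavna, Manoj, Priya, Tarun, Omkar, Usha) there are 7 shares of (1/2)/7 = 1/14 each.
Living: Chetan, Manoj, Priya, Tarun, Omkar, and Usha — each takes 1/14.
Deceased: Bhavna. That 1/14 share is carried to generation 3.
At generation 3 (Aarav) there are 1 shares of (1/14)/1 = 1/14 each.
Living: Aarav — each takes 1/14.

Aarav 1/14; Chetan 1/14; Eshan 1/4; Girish 1/4; Manoj 1/14; Omkar 1/14; Priya 1/14; Tarun 1/14; Usha 1/14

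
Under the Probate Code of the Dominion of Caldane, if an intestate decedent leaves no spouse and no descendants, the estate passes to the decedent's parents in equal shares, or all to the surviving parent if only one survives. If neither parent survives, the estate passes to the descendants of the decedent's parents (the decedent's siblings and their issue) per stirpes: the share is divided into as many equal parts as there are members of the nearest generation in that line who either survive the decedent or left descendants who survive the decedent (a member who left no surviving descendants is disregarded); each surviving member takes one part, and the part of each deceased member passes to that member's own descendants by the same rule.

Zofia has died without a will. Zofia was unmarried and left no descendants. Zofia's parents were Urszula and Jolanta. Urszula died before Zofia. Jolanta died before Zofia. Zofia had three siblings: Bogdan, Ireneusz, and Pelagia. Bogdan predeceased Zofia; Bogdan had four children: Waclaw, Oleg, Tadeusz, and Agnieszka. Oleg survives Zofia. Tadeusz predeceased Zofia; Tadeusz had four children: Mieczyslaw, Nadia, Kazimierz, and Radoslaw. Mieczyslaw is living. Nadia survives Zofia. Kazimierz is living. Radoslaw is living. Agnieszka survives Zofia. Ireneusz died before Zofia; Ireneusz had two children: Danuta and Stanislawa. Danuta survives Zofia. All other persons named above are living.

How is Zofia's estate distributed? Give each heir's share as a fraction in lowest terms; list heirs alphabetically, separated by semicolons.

Agnieszka 1/12; Danuta 1/6; Kazimierz 1/48; Mieczyslaw 1/48; Nadia 1/48; Oleg 1/12; Pelagia 1/3; Radoslaw 1/48; Stanislawa 1/6; Waclaw 1/12

Neither parent survives and there are no descendants, so the estate passes to Zofia's siblings and their issue per stirpes.
The estate is divided into 3 equal shares of 1/3 among Bogdan, Ireneusz, Pelagia.
Bogdan predeceased; the 1/3 allotted to Bogdan's branch passes to Bogdan's issue by representation.
The 1/3 is divided into 4 equal shares of 1/12 among Waclaw, Oleg, Tadeusz, Agnieszka.
Waclaw is living and takes 1/12.
Oleg is living and takes 1/12.
Tadeusz predeceased; the 1/12 allotted to Tadeusz's branch passes to Tadeusz's issue by representation.
The 1/12 is divided into 4 equal shares of 1/48 among Mieczyslaw, Nadia, Kazimierz, Radoslaw.
Mieczyslaw is living and takes 1/48.
Nadia is living and takes 1/48.
Kazimierz is living and takes 1/48.
Radoslaw is living and takes 1/48.
Agnieszka is living and takes 1/12.
Ireneusz predeceased; the 1/3 allotted to Ireneusz's branch passes to Ireneusz's issue by representation.
The 1/3 is divided into 2 equal shares of 1/6 among Danuta, Stanislawa.
Danuta is living and takes 1/6.
Stanislawa is living and takes 1/6.
Pelagia is living and takes 1/3.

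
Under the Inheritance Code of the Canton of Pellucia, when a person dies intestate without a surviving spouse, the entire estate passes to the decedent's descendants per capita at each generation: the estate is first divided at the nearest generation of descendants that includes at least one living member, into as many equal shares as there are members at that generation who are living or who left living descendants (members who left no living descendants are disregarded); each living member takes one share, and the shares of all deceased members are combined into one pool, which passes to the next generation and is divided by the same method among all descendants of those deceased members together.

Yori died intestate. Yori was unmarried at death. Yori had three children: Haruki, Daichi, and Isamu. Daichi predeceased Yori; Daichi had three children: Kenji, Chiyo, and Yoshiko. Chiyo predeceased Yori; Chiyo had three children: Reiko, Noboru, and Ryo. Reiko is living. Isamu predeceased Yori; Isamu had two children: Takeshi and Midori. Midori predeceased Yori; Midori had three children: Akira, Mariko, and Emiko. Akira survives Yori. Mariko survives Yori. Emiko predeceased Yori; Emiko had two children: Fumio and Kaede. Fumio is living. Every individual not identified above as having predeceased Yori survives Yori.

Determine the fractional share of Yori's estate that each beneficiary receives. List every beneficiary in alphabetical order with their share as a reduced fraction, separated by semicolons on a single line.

Akira 2/45; Fumio 1/45; Haruki 1/3; Kaede 1/45; Kenji 2/15; Mariko 2/45; Noboru 2/45; Reiko 2/45; Ryo 2/45; Takeshi 2/15; Yoshiko 2/15

There is no surviving spouse, so the entire estate passes to Yori's descendants per capita at each generation.
At generation 1 (Haruki, Daichi, Isamu) there are 3 shares of (1)/3 = 1/3 each.
Living: Haruki — each takes 1/3.
Deceased: Daichi and Isamu. Their combined 2/3 is pooled and carried to generation 2.
At generation 2 (Kenji, Chiyo, Yoshiko, Takeshi, Midori) there are 5 shares of (2/3)/5 = 2/15 each.
Living: Kenji, Yoshiko, and Takeshi — each takes 2/15.
Deceased: Chiyo and Midori. Their combined 4/15 is pooled and carried to generation 3.
At generation 3 (Reiko, Noboru, Ryo, Akira, Mariko, Emiko) there are 6 shares of (4/15)/6 = 2/45 each.
Living: Reiko, Noboru, Ryo, Akira, and Mariko — each takes 2/45.
Deceased: Emiko. That 2/45 share is carried to generation 4.
At generation 4 (Fumio, Kaede) there are 2 shares of (2/45)/2 = 1/45 each.
Living: Fumio and Kaede — each takes 1/45.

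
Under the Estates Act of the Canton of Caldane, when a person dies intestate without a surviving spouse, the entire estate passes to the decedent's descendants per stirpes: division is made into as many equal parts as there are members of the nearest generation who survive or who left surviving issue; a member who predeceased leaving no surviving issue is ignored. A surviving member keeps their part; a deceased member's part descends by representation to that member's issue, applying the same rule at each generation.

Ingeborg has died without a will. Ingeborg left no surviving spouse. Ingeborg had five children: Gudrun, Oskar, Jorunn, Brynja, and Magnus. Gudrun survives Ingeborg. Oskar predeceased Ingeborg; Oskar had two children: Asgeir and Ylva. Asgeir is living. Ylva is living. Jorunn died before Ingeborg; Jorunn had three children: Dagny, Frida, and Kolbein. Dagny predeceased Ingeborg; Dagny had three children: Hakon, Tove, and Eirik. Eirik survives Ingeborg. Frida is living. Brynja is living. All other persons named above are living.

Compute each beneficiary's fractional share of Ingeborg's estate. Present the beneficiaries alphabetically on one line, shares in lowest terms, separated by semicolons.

There is no surviving spouse, so the entire estate passes to Ingeborg's descendants per stirpes.
The estate is divided into 5 equal shares of 1/5 among Gudrun, Oskar, Jorunn, Brynja, Magnus.
Gudrun is living and takes 1/5.
Oskar predeceased; the 1/5 allotted to Oskar's branch passes to Oskar's issue by representation.
The 1/5 is divided into 2 equal shares of 1/10 among Asgeir, Ylva.
Asgeir is living and takes 1/10.
Ylva is living and takes 1/10.
Jorunn predeceased; the 1/5 allotted to Jorunn's branch passes to Jorunn's issue by representation.
The 1/5 is divided into 3 equal shares of 1/15 among Dagny, Frida, Kolbein.
Dagny predeceased; the 1/15 allotted to Dagny's branch passes to Dagny's issue by representation.
The 1/15 is divided into 3 equal shares of 1/45 among Hakon, Tove, Eirik.
Hakon is living and takes 1/45.
Tove is living and takes 1/45.
Eirik is living and takes 1/45.
Frida is living and takes 1/15.
Kolbein is living and takes 1/15.
Brynja is living and takes 1/5.
Magnus is living and takes 1/5.

Asgeir 1/10; Brynja 1/5; Eirik 1/45; Frida 1/15; Gudrun 1/5; Hakon 1/45; Kolbein 1/15; Magnus 1/5; Tove 1/45; Ylva 1/10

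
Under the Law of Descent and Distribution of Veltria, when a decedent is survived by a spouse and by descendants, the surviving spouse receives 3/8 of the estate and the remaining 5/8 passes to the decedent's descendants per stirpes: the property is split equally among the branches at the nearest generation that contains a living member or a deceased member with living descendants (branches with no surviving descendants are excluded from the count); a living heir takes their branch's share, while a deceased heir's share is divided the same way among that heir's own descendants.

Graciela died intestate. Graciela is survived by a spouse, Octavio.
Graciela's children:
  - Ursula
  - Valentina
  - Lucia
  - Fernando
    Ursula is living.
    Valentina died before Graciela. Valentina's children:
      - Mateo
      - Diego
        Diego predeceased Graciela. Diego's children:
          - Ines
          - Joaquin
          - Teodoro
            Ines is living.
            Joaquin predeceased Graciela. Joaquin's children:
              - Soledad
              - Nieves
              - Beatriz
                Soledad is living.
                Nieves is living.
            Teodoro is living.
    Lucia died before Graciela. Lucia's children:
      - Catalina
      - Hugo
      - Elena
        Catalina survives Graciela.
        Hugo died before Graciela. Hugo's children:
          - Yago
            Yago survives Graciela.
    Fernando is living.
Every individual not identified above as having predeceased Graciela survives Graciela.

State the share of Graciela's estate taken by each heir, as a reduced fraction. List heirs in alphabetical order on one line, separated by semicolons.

Beatriz 5/576; Catalina 5/96; Elena 5/96; Fernando 5/32; Ines 5/192; Mateo 5/64; Nieves 5/576; Octavio 3/8; Soledad 5/576; Teodoro 5/192; Ursula 5/32; Yago 5/96

Octavio, as surviving spouse, takes 3/8.
The remaining 5/8 passes to Graciela's descendants per stirpes.
The 5/8 is divided into 4 equal shares of 5/32 among Ursula, Valentina, Lucia, Fernando.
Ursula is living and takes 5/32.
Valentina predeceased; the 5/32 allotted to Valentina's branch passes to Valentina's issue by representation.
The 5/32 is divided into 2 equal shares of 5/64 among Mateo, Diego.
Mateo is living and takes 5/64.
Diego predeceased; the 5/64 allotted to Diego's branch passes to Diego's issue by representation.
The 5/64 is divided into 3 equal shares of 5/192 among Ines, Joaquin, Teodoro.
Ines is living and takes 5/192.
Joaquin predeceased; the 5/192 allotted to Joaquin's branch passes to Joaquin's issue by representation.
The 5/192 is divided into 3 equal shares of 5/576 among Soledad, Nieves, Beatriz.
Soledad is living and takes 5/576.
Nieves is living and takes 5/576.
Beatriz is living and takes 5/576.
Teodoro is living and takes 5/192.
Lucia predeceased; the 5/32 allotted to Lucia's branch passes to Lucia's issue by representation.
The 5/32 is divided into 3 equal shares of 5/96 among Catalina, Hugo, Elena.
Catalina is living and takes 5/96.
Hugo predeceased; the 5/96 allotted to Hugo's branch passes to Hugo's issue by representation.
Yago is the sole taker at this level and receives the full 5/96.
Elena is living and takes 5/96.
Fernando is living and takes 5/32.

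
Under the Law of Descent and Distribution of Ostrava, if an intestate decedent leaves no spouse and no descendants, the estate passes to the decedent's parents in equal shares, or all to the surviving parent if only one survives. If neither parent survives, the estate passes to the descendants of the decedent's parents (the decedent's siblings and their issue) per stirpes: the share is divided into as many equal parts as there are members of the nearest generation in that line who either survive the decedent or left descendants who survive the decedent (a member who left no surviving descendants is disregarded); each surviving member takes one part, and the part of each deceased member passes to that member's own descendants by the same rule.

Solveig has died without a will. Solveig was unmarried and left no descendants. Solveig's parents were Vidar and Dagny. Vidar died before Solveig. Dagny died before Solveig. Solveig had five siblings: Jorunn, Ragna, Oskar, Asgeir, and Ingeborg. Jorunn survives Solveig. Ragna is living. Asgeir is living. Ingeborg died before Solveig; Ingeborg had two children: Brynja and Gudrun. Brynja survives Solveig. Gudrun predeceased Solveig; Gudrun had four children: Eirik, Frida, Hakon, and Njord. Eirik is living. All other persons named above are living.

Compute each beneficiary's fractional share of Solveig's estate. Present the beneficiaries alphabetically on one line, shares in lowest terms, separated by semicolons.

Asgeir 1/5; Brynja 1/10; Eirik 1/40; Frida 1/40; Hakon 1/40; Jorunn 1/5; Njord 1/40; Oskar 1/5; Ragna 1/5

Neither parent survives and there are no descendants, so the estate passes to Solveig's siblings and their issue per stirpes.
The estate is divided into 5 equal shares of 1/5 among Jorunn, Ragna, Oskar, Asgeir, Ingeborg.
Jorunn is living and takes 1/5.
Ragna is living and takes 1/5.
Oskar is living and takes 1/5.
Asgeir is living and takes 1/5.
Ingeborg predeceased; the 1/5 allotted to Ingeborg's branch passes to Ingeborg's issue by representation.
The 1/5 is divided into 2 equal shares of 1/10 among Brynja, Gudrun.
Brynja is living and takes 1/10.
Gudrun predeceased; the 1/10 allotted to Gudrun's branch passes to Gudrun's issue by representation.
The 1/10 is divided into 4 equal shares of 1/40 among Eirik, Frida, Hakon, Njord.
Eirik is living and takes 1/40.
Frida is living and takes 1/40.
Hakon is living and takes 1/40.
Njord is living and takes 1/40.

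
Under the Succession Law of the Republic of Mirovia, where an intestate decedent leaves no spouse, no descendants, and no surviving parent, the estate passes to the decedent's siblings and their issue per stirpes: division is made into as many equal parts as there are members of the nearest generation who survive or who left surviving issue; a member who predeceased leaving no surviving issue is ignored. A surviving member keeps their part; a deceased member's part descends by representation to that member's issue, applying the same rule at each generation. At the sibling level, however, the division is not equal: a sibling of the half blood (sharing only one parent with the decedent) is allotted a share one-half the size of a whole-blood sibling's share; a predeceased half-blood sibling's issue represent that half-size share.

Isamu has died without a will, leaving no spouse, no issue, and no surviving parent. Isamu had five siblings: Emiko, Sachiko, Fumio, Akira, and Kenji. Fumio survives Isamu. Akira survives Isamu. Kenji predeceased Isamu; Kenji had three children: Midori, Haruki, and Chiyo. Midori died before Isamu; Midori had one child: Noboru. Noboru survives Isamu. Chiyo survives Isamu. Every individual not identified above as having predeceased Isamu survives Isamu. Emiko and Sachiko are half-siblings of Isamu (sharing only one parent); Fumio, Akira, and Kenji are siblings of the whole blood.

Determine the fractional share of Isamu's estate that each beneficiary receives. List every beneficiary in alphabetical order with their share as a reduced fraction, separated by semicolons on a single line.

Akira 1/4; Chiyo 1/12; Emiko 1/8; Fumio 1/4; Haruki 1/12; Noboru 1/12; Sachiko 1/8

No spouse, descendants, or parent survives, so the estate passes to Isamu's siblings per stirpes.
Half-blood siblings count for one-half the weight of whole-blood siblings at the initial division.
Dividing 1 in proportion to weights (total weight 4): Emiko (weight 1/2) → 1/8; Sachiko (weight 1/2) → 1/8; Fumio (weight 1) → 1/4; Akira (weight 1) → 1/4; Kenji (weight 1) → 1/4.
Emiko is living and takes 1/8.
Sachiko is living and takes 1/8.
Fumio is living and takes 1/4.
Akira is living and takes 1/4.
Kenji predeceased; the 1/4 allotted to Kenji's branch passes to Kenji's issue by representation.
The 1/4 is divided into 3 equal shares of 1/12 among Midori, Haruki, Chiyo.
Midori predeceased; the 1/12 allotted to Midori's branch passes to Midori's issue by representation.
Noboru is the sole taker at this level and receives the full 1/12.
Haruki is living and takes 1/12.
Chiyo is living and takes 1/12.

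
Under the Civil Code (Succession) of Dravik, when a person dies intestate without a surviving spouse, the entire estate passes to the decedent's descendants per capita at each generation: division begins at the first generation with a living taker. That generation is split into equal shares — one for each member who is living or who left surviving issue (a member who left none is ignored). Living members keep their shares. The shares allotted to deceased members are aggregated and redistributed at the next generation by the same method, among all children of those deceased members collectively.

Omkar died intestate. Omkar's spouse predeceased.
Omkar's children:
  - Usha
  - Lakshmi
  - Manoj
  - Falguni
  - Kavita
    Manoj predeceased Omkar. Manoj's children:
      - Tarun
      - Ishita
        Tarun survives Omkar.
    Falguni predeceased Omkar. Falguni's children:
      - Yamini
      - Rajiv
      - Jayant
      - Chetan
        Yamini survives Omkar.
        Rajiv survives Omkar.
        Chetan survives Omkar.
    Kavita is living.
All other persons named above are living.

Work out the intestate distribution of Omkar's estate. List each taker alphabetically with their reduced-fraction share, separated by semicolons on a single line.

There is no surviving spouse, so the entire estate passes to Omkar's descendants per capita at each generation.
At generation 1 (Usha, Lakshmi, Manoj, Falguni, Kavita) there are 5 shares of (1)/5 = 1/5 each.
Living: Usha, Lakshmi, and Kavita — each takes 1/5.
Deceased: Manoj and Falguni. Their combined 2/5 is pooled and carried to generation 2.
At generation 2 (Tarun, Ishita, Yamini, Rajiv, Jayant, Chetan) there are 6 shares of (2/5)/6 = 1/15 each.
Living: Tarun, Ishita, Yamini, Rajiv, Jayant, and Chetan — each takes 1/15.

Chetan 1/15; Ishita 1/15; Jayant 1/15; Kavita 1/5; Lakshmi 1/5; Rajiv 1/15; Tarun 1/15; Usha 1/5; Yamini 1/15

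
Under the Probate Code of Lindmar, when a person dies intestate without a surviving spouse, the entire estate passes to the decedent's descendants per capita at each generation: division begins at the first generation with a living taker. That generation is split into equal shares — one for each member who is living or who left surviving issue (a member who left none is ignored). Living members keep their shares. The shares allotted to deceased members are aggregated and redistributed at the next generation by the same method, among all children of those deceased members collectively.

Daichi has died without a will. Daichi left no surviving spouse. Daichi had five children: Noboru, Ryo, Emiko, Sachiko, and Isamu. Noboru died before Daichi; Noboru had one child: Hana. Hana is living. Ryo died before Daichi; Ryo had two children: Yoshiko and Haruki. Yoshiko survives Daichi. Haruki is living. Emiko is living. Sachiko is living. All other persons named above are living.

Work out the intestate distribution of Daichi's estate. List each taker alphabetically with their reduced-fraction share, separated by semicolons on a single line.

There is no surviving spouse, so the entire estate passes to Daichi's descendants per capita at each generation.
At generation 1 (Noboru, Ryo, Emiko, Sachiko, Isamu) there are 5 shares of (1)/5 = 1/5 each.
Living: Emiko, Sachiko, and Isamu — each takes 1/5.
Deceased: Noboru and Ryo. Their combined 2/5 is pooled and carried to generation 2.
At generation 2 (Hana, Yoshiko, Haruki) there are 3 shares of (2/5)/3 = 2/15 each.
Living: Hana, Yoshiko, and Haruki — each takes 2/15.

Emiko 1/5; Hana 2/15; Haruki 2/15; Isamu 1/5; Sachiko 1/5; Yoshiko 2/15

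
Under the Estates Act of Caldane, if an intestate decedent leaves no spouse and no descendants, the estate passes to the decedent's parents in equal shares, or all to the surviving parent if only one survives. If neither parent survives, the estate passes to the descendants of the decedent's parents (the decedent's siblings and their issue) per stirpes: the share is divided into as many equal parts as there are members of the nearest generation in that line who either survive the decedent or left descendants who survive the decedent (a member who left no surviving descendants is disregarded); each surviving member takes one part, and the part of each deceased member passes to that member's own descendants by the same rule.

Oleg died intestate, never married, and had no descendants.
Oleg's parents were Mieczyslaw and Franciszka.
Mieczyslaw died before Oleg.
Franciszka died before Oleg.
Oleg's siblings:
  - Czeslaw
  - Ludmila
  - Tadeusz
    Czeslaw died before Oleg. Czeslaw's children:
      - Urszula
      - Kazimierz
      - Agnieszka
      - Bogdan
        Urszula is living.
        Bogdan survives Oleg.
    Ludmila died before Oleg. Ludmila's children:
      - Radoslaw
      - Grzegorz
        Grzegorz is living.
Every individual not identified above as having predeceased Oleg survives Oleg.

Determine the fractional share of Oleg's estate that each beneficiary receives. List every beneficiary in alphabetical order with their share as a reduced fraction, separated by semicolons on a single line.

Neither parent survives and there are no descendants, so the estate passes to Oleg's siblings and their issue per stirpes.
The estate is divided into 3 equal shares of 1/3 among Czeslaw, Ludmila, Tadeusz.
Czeslaw predeceased; the 1/3 allotted to Czeslaw's branch passes to Czeslaw's issue by representation.
The 1/3 is divided into 4 equal shares of 1/12 among Urszula, Kazimierz, Agnieszka, Bogdan.
Urszula is living and takes 1/12.
Kazimierz is living and takes 1/12.
Agnieszka is living and takes 1/12.
Bogdan is living and takes 1/12.
Ludmila predeceased; the 1/3 allotted to Ludmila's branch passes to Ludmila's issue by representation.
The 1/3 is divided into 2 equal shares of 1/6 among Radoslaw, Grzegorz.
Radoslaw is living and takes 1/6.
Grzegorz is living and takes 1/6.
Tadeusz is living and takes 1/3.

Agnieszka 1/12; Bogdan 1/12; Grzegorz 1/6; Kazimierz 1/12; Radoslaw 1/6; Tadeusz 1/3; Urszula 1/12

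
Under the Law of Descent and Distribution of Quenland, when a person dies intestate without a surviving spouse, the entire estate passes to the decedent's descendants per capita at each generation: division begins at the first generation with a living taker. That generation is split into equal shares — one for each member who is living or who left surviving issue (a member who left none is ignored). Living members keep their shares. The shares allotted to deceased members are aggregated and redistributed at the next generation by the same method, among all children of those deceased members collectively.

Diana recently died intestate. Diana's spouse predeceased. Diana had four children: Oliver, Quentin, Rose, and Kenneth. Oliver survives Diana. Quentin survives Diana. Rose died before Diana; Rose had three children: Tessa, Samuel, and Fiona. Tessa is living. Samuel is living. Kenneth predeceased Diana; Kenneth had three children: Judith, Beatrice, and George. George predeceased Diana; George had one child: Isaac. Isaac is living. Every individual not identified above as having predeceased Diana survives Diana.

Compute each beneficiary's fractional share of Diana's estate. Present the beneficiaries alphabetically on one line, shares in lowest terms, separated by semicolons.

Beatrice 1/12; Fiona 1/12; Isaac 1/12; Judith 1/12; Oliver 1/4; Quentin 1/4; Samuel 1/12; Tessa 1/12

There is no surviving spouse, so the entire estate passes to Diana's descendants per capita at each generation.
At generation 1 (Oliver, Quentin, Rose, Kenneth) there are 4 shares of (1)/4 = 1/4 each.
Living: Oliver and Quentin — each takes 1/4.
Deceased: Rose and Kenneth. Their combined 1/2 is pooled and carried to generation 2.
At generation 2 (Tessa, Samuel, Fiona, Judith, Beatrice, George) there are 6 shares of (1/2)/6 = 1/12 each.
Living: Tessa, Samuel, Fiona, Judith, and Beatrice — each takes 1/12.
Deceased: George. That 1/12 share is carried to generation 3.
At generation 3 (Isaac) there are 1 shares of (1/12)/1 = 1/12 each.
Living: Isaac — each takes 1/12.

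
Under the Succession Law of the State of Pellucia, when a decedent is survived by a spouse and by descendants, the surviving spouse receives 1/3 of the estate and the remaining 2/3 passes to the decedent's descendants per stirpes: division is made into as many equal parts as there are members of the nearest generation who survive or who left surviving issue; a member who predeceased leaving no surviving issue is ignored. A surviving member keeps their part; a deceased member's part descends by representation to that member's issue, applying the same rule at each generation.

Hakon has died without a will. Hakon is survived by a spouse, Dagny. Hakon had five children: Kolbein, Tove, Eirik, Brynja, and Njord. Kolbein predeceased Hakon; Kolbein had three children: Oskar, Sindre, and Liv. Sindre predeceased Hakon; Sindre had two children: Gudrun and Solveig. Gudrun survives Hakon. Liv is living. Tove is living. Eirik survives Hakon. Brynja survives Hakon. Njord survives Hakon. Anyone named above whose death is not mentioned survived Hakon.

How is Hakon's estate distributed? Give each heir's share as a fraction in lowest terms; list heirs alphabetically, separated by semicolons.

Brynja 2/15; Dagny 1/3; Eirik 2/15; Gudrun 1/45; Liv 2/45; Njord 2/15; Oskar 2/45; Solveig 1/45; Tove 2/15

Dagny, as surviving spouse, takes 1/3.
The remaining 2/3 passes to Hakon's descendants per stirpes.
The 2/3 is divided into 5 equal shares of 2/15 among Kolbein, Tove, Eirik, Brynja, Njord.
Kolbein predeceased; the 2/15 allotted to Kolbein's branch passes to Kolbein's issue by representation.
The 2/15 is divided into 3 equal shares of 2/45 among Oskar, Sindre, Liv.
Oskar is living and takes 2/45.
Sindre predeceased; the 2/45 allotted to Sindre's branch passes to Sindre's issue by representation.
The 2/45 is divided into 2 equal shares of 1/45 among Gudrun, Solveig.
Gudrun is living and takes 1/45.
Solveig is living and takes 1/45.
Liv is living and takes 2/45.
Tove is living and takes 2/15.
Eirik is living and takes 2/15.
Brynja is living and takes 2/15.
Njord is living and takes 2/15.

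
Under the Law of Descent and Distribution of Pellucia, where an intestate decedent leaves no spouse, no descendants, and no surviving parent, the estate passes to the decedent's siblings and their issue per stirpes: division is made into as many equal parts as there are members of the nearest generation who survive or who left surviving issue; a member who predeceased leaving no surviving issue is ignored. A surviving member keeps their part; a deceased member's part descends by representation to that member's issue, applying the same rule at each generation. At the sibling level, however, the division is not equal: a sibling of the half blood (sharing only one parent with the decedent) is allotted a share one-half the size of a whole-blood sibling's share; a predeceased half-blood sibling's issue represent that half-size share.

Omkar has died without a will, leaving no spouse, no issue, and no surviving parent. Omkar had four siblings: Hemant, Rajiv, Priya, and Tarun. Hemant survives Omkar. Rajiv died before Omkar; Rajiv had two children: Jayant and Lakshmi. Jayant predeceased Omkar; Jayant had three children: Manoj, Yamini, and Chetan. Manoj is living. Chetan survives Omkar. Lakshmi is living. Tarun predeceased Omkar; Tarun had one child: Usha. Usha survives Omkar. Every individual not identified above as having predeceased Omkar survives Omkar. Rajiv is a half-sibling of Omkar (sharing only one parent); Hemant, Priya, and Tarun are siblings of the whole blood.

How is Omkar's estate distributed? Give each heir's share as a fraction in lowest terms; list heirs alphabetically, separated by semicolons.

No spouse, descendants, or parent survives, so the estate passes to Omkar's siblings per stirpes.
Half-blood siblings count for one-half the weight of whole-blood siblings at the initial division.
Dividing 1 in proportion to weights (total weight 7/2): Hemant (weight 1) → 2/7; Rajiv (weight 1/2) → 1/7; Priya (weight 1) → 2/7; Tarun (weight 1) → 2/7.
Hemant is living and takes 2/7.
Rajiv predeceased; the 1/7 allotted to Rajiv's branch passes to Rajiv's issue by representation.
The 1/7 is divided into 2 equal shares of 1/14 among Jayant, Lakshmi.
Jayant predeceased; the 1/14 allotted to Jayant's branch passes to Jayant's issue by representation.
The 1/14 is divided into 3 equal shares of 1/42 among Manoj, Yamini, Chetan.
Manoj is living and takes 1/42.
Yamini is living and takes 1/42.
Chetan is living and takes 1/42.
Lakshmi is living and takes 1/14.
Priya is living and takes 2/7.
Tarun predeceased; the 2/7 allotted to Tarun's branch passes to Tarun's issue by representation.
Usha is the sole taker at this level and receives the full 2/7.

Chetan 1/42; Hemant 2/7; Lakshmi 1/14; Manoj 1/42; Priya 2/7; Usha 2/7; Yamini 1/42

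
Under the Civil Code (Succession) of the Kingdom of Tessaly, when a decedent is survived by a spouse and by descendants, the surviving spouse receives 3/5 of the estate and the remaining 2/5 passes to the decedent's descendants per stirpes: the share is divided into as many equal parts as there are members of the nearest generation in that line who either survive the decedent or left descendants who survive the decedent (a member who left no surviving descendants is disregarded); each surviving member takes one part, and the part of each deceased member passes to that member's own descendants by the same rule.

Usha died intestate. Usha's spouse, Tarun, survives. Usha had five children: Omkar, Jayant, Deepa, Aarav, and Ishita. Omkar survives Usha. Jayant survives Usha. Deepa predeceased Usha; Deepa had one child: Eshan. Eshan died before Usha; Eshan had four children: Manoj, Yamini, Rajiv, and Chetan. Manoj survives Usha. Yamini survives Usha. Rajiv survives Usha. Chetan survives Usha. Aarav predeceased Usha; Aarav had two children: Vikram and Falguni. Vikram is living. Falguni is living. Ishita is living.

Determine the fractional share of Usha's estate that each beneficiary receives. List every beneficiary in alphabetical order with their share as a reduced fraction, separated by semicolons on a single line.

Tarun, as surviving spouse, takes 3/5.
The remaining 2/5 passes to Usha's descendants per stirpes.
The 2/5 is divided into 5 equal shares of 2/25 among Omkar, Jayant, Deepa, Aarav, Ishita.
Omkar is living and takes 2/25.
Jayant is living and takes 2/25.
Deepa predeceased; the 2/25 allotted to Deepa's branch passes to Deepa's issue by representation.
Eshan's line is the sole branch at this level, so the full 2/25 passes to Eshan's issue by representation.
The 2/25 is divided into 4 equal shares of 1/50 among Manoj, Yamini, Rajiv, Chetan.
Manoj is living and takes 1/50.
Yamini is living and takes 1/50.
Rajiv is living and takes 1/50.
Chetan is living and takes 1/50.
Aarav predeceased; the 2/25 allotted to Aarav's branch passes to Aarav's issue by representation.
The 2/25 is divided into 2 equal shares of 1/25 among Vikram, Falguni.
Vikram is living and takes 1/25.
Falguni is living and takes 1/25.
Ishita is living and takes 2/25.

Chetan 1/50; Falguni 1/25; Ishita 2/25; Jayant 2/25; Manoj 1/50; Omkar 2/25; Rajiv 1/50; Tarun 3/5; Vikram 1/25; Yamini 1/50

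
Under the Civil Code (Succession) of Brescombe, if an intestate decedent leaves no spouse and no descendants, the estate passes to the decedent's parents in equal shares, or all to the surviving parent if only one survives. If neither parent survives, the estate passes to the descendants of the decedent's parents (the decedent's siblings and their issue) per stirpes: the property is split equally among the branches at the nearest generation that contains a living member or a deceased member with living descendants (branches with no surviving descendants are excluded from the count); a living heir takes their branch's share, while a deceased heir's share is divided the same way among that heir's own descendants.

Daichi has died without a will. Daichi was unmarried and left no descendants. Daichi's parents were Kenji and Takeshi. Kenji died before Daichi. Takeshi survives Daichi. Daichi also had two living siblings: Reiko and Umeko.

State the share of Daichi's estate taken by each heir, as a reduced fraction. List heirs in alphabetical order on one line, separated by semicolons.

Takeshi 1

Only one parent, Takeshi, survives, so Takeshi takes the entire estate. The siblings take nothing because a surviving parent has priority.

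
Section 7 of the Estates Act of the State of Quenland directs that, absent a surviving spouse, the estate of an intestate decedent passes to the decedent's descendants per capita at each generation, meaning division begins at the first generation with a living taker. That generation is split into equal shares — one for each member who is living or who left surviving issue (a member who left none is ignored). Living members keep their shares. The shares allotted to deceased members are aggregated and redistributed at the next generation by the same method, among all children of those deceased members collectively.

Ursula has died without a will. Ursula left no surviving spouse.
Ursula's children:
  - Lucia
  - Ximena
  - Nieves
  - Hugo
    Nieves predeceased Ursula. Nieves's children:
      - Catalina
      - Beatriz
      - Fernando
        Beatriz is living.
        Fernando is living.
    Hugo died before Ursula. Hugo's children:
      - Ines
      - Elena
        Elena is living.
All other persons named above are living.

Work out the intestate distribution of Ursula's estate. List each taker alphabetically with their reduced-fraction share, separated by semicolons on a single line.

There is no surviving spouse, so the entire estate passes to Ursula's descendants per capita at each generation.
At generation 1 (Lucia, Ximena, Nieves, Hugo) there are 4 shares of (1)/4 = 1/4 each.
Living: Lucia and Ximena — each takes 1/4.
Deceased: Nieves and Hugo. Their combined 1/2 is pooled and carried to generation 2.
At generation 2 (Catalina, Beatriz, Fernando, Ines, Elena) there are 5 shares of (1/2)/5 = 1/10 each.
Living: Catalina, Beatriz, Fernando, Ines, and Elena — each takes 1/10.

Beatriz 1/10; Catalina 1/10; Elena 1/10; Fernando 1/10; Ines 1/10; Lucia 1/4; Ximena 1/4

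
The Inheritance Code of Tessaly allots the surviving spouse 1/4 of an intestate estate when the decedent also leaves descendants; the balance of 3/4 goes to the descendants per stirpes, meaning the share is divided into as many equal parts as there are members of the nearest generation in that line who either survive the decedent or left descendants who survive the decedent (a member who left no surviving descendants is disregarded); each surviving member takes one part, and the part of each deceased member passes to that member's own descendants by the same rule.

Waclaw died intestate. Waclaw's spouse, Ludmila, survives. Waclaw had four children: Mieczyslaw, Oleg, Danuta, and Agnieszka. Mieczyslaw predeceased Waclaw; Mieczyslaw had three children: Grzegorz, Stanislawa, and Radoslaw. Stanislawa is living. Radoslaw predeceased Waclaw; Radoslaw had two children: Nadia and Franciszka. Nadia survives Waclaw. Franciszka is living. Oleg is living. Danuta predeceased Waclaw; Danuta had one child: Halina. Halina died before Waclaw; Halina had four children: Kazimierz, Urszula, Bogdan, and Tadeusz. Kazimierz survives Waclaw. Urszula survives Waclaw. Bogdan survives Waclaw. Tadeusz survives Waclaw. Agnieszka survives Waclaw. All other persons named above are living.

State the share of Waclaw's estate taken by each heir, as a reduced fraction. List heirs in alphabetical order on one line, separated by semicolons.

Ludmila, as surviving spouse, takes 1/4.
The remaining 3/4 passes to Waclaw's descendants per stirpes.
The 3/4 is divided into 4 equal shares of 3/16 among Mieczyslaw, Oleg, Danuta, Agnieszka.
Mieczyslaw predeceased; the 3/16 allotted to Mieczyslaw's branch passes to Mieczyslaw's issue by representation.
The 3/16 is divided into 3 equal shares of 1/16 among Grzegorz, Stanislawa, Radoslaw.
Grzegorz is living and takes 1/16.
Stanislawa is living and takes 1/16.
Radoslaw predeceased; the 1/16 allotted to Radoslaw's branch passes to Radoslaw's issue by representation.
The 1/16 is divided into 2 equal shares of 1/32 among Nadia, Franciszka.
Nadia is living and takes 1/32.
Franciszka is living and takes 1/32.
Oleg is living and takes 3/16.
Danuta predeceased; the 3/16 allotted to Danuta's branch passes to Danuta's issue by representation.
Halina's line is the sole branch at this level, so the full 3/16 passes to Halina's issue by representation.
The 3/16 is divided into 4 equal shares of 3/64 among Kazimierz, Urszula, Bogdan, Tadeusz.
Kazimierz is living and takes 3/64.
Urszula is living and takes 3/64.
Bogdan is living and takes 3/64.
Tadeusz is living and takes 3/64.
Agnieszka is living and takes 3/16.

Agnieszka 3/16; Bogdan 3/64; Franciszka 1/32; Grzegorz 1/16; Kazimierz 3/64; Ludmila 1/4; Nadia 1/32; Oleg 3/16; Stanislawa 1/16; Tadeusz 3/64; Urszula 3/64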